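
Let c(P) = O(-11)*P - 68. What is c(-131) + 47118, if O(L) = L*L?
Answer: 31199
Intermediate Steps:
O(L) = L**2
c(P) = -68 + 121*P (c(P) = (-11)**2*P - 68 = 121*P - 68 = -68 + 121*P)
c(-131) + 47118 = (-68 + 121*(-131)) + 47118 = (-68 - 15851) + 47118 = -15919 + 47118 = 31199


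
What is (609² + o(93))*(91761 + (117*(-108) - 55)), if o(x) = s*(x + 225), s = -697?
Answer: 11800011450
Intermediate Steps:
o(x) = -156825 - 697*x (o(x) = -697*(x + 225) = -697*(225 + x) = -156825 - 697*x)
(609² + o(93))*(91761 + (117*(-108) - 55)) = (609² + (-156825 - 697*93))*(91761 + (117*(-108) - 55)) = (370881 + (-156825 - 64821))*(91761 + (-12636 - 55)) = (370881 - 221646)*(91761 - 12691) = 149235*79070 = 11800011450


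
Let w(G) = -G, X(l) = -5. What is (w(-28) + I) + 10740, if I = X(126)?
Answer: 10763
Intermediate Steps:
I = -5
(w(-28) + I) + 10740 = (-1*(-28) - 5) + 10740 = (28 - 5) + 10740 = 23 + 10740 = 10763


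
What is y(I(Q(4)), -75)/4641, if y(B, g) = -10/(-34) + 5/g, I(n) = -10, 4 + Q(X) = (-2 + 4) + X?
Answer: 58/1183455 ≈ 4.9009e-5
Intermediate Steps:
Q(X) = -2 + X (Q(X) = -4 + ((-2 + 4) + X) = -4 + (2 + X) = -2 + X)
y(B, g) = 5/17 + 5/g (y(B, g) = -10*(-1/34) + 5/g = 5/17 + 5/g)
y(I(Q(4)), -75)/4641 = (5/17 + 5/(-75))/4641 = (5/17 + 5*(-1/75))*(1/4641) = (5/17 - 1/15)*(1/4641) = (58/255)*(1/4641) = 58/1183455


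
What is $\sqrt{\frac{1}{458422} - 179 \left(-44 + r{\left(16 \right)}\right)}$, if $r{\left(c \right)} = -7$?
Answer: $\frac{\sqrt{1918466015395258}}{458422} \approx 95.546$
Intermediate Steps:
$\sqrt{\frac{1}{458422} - 179 \left(-44 + r{\left(16 \right)}\right)} = \sqrt{\frac{1}{458422} - 179 \left(-44 - 7\right)} = \sqrt{\frac{1}{458422} - -9129} = \sqrt{\frac{1}{458422} + 9129} = \sqrt{\frac{4184934439}{458422}} = \frac{\sqrt{1918466015395258}}{458422}$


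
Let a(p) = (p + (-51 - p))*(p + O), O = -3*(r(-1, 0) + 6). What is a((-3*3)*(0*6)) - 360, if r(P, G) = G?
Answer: 558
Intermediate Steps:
O = -18 (O = -3*(0 + 6) = -3*6 = -18)
a(p) = 918 - 51*p (a(p) = (p + (-51 - p))*(p - 18) = -51*(-18 + p) = 918 - 51*p)
a((-3*3)*(0*6)) - 360 = (918 - 51*(-3*3)*0*6) - 360 = (918 - (-459)*0) - 360 = (918 - 51*0) - 360 = (918 + 0) - 360 = 918 - 360 = 558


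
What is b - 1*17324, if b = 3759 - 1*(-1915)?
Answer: -11650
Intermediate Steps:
b = 5674 (b = 3759 + 1915 = 5674)
b - 1*17324 = 5674 - 1*17324 = 5674 - 17324 = -11650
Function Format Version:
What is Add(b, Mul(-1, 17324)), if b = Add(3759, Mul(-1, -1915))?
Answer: -11650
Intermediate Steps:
b = 5674 (b = Add(3759, 1915) = 5674)
Add(b, Mul(-1, 17324)) = Add(5674, Mul(-1, 17324)) = Add(5674, -17324) = -11650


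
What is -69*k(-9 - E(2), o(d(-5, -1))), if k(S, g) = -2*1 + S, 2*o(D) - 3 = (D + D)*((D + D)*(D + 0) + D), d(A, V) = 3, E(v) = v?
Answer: 897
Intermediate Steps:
o(D) = 3/2 + D*(D + 2*D²) (o(D) = 3/2 + ((D + D)*((D + D)*(D + 0) + D))/2 = 3/2 + ((2*D)*((2*D)*D + D))/2 = 3/2 + ((2*D)*(2*D² + D))/2 = 3/2 + ((2*D)*(D + 2*D²))/2 = 3/2 + (2*D*(D + 2*D²))/2 = 3/2 + D*(D + 2*D²))
k(S, g) = -2 + S
-69*k(-9 - E(2), o(d(-5, -1))) = -69*(-2 + (-9 - 1*2)) = -69*(-2 + (-9 - 2)) = -69*(-2 - 11) = -69*(-13) = 897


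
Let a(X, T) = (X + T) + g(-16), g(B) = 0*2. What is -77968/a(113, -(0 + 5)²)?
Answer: -886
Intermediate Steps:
g(B) = 0
a(X, T) = T + X (a(X, T) = (X + T) + 0 = (T + X) + 0 = T + X)
-77968/a(113, -(0 + 5)²) = -77968/(-(0 + 5)² + 113) = -77968/(-1*5² + 113) = -77968/(-1*25 + 113) = -77968/(-25 + 113) = -77968/88 = -77968*1/88 = -886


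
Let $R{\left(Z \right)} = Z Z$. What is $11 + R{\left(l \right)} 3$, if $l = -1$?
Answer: $14$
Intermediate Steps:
$R{\left(Z \right)} = Z^{2}$
$11 + R{\left(l \right)} 3 = 11 + \left(-1\right)^{2} \cdot 3 = 11 + 1 \cdot 3 = 11 + 3 = 14$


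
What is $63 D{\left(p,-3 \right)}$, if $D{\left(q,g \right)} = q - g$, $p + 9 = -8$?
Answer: $-882$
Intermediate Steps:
$p = -17$ ($p = -9 - 8 = -17$)
$63 D{\left(p,-3 \right)} = 63 \left(-17 - -3\right) = 63 \left(-17 + 3\right) = 63 \left(-14\right) = -882$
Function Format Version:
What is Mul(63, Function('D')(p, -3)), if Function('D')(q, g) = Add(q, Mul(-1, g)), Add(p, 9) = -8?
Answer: -882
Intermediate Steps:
p = -17 (p = Add(-9, -8) = -17)
Mul(63, Function('D')(p, -3)) = Mul(63, Add(-17, Mul(-1, -3))) = Mul(63, Add(-17, 3)) = Mul(63, -14) = -882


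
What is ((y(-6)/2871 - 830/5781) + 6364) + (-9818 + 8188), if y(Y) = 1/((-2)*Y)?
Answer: 314276015143/66389004 ≈ 4733.9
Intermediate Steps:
y(Y) = -1/(2*Y)
((y(-6)/2871 - 830/5781) + 6364) + (-9818 + 8188) = ((-1/2/(-6)/2871 - 830/5781) + 6364) + (-9818 + 8188) = ((-1/2*(-1/6)*(1/2871) - 830*1/5781) + 6364) - 1630 = (((1/12)*(1/2871) - 830/5781) + 6364) - 1630 = ((1/34452 - 830/5781) + 6364) - 1630 = (-9529793/66389004 + 6364) - 1630 = 422490091663/66389004 - 1630 = 314276015143/66389004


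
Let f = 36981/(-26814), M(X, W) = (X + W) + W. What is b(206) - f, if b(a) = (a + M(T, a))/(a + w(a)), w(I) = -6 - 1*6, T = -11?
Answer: 1954201/433493 ≈ 4.5080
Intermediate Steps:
w(I) = -12 (w(I) = -6 - 6 = -12)
M(X, W) = X + 2*W (M(X, W) = (W + X) + W = X + 2*W)
f = -12327/8938 (f = 36981*(-1/26814) = -12327/8938 ≈ -1.3792)
b(a) = (-11 + 3*a)/(-12 + a) (b(a) = (a + (-11 + 2*a))/(a - 12) = (-11 + 3*a)/(-12 + a))
b(206) - f = (-11 + 3*206)/(-12 + 206) - 1*(-12327/8938) = (-11 + 618)/194 + 12327/8938 = (1/194)*607 + 12327/8938 = 607/194 + 12327/8938 = 1954201/433493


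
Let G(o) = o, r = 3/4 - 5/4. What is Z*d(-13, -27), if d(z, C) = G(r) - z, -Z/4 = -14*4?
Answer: 2800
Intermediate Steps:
Z = 224 (Z = -(-56)*4 = -4*(-56) = 224)
r = -1/2 (r = 3*(1/4) - 5*1/4 = 3/4 - 5/4 = -1/2 ≈ -0.50000)
d(z, C) = -1/2 - z
Z*d(-13, -27) = 224*(-1/2 - 1*(-13)) = 224*(-1/2 + 13) = 224*(25/2) = 2800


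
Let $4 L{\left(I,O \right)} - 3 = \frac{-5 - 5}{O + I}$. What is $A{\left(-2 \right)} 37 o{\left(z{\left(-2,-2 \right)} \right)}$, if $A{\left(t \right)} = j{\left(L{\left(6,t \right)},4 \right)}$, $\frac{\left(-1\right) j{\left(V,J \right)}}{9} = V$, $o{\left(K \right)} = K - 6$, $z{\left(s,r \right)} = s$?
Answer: $333$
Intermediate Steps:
$L{\left(I,O \right)} = \frac{3}{4} - \frac{5}{2 \left(I + O\right)}$ ($L{\left(I,O \right)} = \frac{3}{4} + \frac{\left(-5 - 5\right) \frac{1}{O + I}}{4} = \frac{3}{4} + \frac{\left(-10\right) \frac{1}{I + O}}{4} = \frac{3}{4} - \frac{5}{2 \left(I + O\right)}$)
$o{\left(K \right)} = -6 + K$ ($o{\left(K \right)} = K - 6 = -6 + K$)
$j{\left(V,J \right)} = - 9 V$
$A{\left(t \right)} = - \frac{9 \left(8 + 3 t\right)}{4 \left(6 + t\right)}$ ($A{\left(t \right)} = - 9 \frac{-10 + 3 \cdot 6 + 3 t}{4 \left(6 + t\right)} = - 9 \frac{-10 + 18 + 3 t}{4 \left(6 + t\right)} = - 9 \frac{8 + 3 t}{4 \left(6 + t\right)} = - \frac{9 \left(8 + 3 t\right)}{4 \left(6 + t\right)}$)
$A{\left(-2 \right)} 37 o{\left(z{\left(-2,-2 \right)} \right)} = \frac{9 \left(-8 - -6\right)}{4 \left(6 - 2\right)} 37 \left(-6 - 2\right) = \frac{9 \left(-8 + 6\right)}{4 \cdot 4} \cdot 37 \left(-8\right) = \frac{9}{4} \cdot \frac{1}{4} \left(-2\right) 37 \left(-8\right) = \left(- \frac{9}{8}\right) 37 \left(-8\right) = \left(- \frac{333}{8}\right) \left(-8\right) = 333$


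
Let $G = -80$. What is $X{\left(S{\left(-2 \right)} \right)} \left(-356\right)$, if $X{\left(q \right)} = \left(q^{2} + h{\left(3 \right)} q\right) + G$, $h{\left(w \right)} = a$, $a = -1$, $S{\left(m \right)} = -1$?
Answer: $27768$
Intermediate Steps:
$h{\left(w \right)} = -1$
$X{\left(q \right)} = -80 + q^{2} - q$ ($X{\left(q \right)} = \left(q^{2} - q\right) - 80 = -80 + q^{2} - q$)
$X{\left(S{\left(-2 \right)} \right)} \left(-356\right) = \left(-80 + \left(-1\right)^{2} - -1\right) \left(-356\right) = \left(-80 + 1 + 1\right) \left(-356\right) = \left(-78\right) \left(-356\right) = 27768$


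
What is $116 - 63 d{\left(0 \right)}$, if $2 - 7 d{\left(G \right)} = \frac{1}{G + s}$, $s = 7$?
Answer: $\frac{695}{7} \approx 99.286$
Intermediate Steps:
$d{\left(G \right)} = \frac{2}{7} - \frac{1}{7 \left(7 + G\right)}$ ($d{\left(G \right)} = \frac{2}{7} - \frac{1}{7 \left(G + 7\right)} = \frac{2}{7} - \frac{1}{7 \left(7 + G\right)}$)
$116 - 63 d{\left(0 \right)} = 116 - 63 \frac{13 + 2 \cdot 0}{7 \left(7 + 0\right)} = 116 - 63 \frac{13 + 0}{7 \cdot 7} = 116 - 63 \cdot \frac{1}{7} \cdot \frac{1}{7} \cdot 13 = 116 - \frac{117}{7} = \frac{695}{7}$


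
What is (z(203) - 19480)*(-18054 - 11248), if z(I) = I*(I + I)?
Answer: -1844209276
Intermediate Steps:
z(I) = 2*I² (z(I) = I*(2*I) = 2*I²)
(z(203) - 19480)*(-18054 - 11248) = (2*203² - 19480)*(-18054 - 11248) = (2*41209 - 19480)*(-29302) = (82418 - 19480)*(-29302) = 62938*(-29302) = -1844209276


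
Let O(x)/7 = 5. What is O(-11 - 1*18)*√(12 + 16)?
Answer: 70*√7 ≈ 185.20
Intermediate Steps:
O(x) = 35 (O(x) = 7*5 = 35)
O(-11 - 1*18)*√(12 + 16) = 35*√(12 + 16) = 35*√28 = 35*(2*√7) = 70*√7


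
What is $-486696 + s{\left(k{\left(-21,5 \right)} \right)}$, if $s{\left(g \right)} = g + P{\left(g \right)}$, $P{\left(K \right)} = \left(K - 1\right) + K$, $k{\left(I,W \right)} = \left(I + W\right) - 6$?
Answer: $-486763$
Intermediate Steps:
$k{\left(I,W \right)} = -6 + I + W$
$P{\left(K \right)} = -1 + 2 K$ ($P{\left(K \right)} = \left(-1 + K\right) + K = -1 + 2 K$)
$s{\left(g \right)} = -1 + 3 g$ ($s{\left(g \right)} = g + \left(-1 + 2 g\right) = -1 + 3 g$)
$-486696 + s{\left(k{\left(-21,5 \right)} \right)} = -486696 + \left(-1 + 3 \left(-6 - 21 + 5\right)\right) = -486696 + \left(-1 + 3 \left(-22\right)\right) = -486696 - 67 = -486763$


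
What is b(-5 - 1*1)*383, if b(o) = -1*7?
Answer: -2681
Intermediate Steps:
b(o) = -7
b(-5 - 1*1)*383 = -7*383 = -2681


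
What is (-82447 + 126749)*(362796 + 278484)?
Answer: 28409986560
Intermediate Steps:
(-82447 + 126749)*(362796 + 278484) = 44302*641280 = 28409986560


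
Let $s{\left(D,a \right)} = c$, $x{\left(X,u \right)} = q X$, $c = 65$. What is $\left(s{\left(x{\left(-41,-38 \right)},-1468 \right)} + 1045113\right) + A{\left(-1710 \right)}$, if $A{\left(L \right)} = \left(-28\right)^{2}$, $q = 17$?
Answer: $1045962$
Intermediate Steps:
$x{\left(X,u \right)} = 17 X$
$s{\left(D,a \right)} = 65$
$A{\left(L \right)} = 784$
$\left(s{\left(x{\left(-41,-38 \right)},-1468 \right)} + 1045113\right) + A{\left(-1710 \right)} = \left(65 + 1045113\right) + 784 = 1045178 + 784 = 1045962$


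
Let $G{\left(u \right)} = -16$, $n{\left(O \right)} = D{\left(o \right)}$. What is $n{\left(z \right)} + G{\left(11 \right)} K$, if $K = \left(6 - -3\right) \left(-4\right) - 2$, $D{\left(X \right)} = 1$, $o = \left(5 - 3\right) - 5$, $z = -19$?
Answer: $609$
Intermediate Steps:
$o = -3$ ($o = 2 - 5 = -3$)
$n{\left(O \right)} = 1$
$K = -38$ ($K = \left(6 + 3\right) \left(-4\right) - 2 = 9 \left(-4\right) - 2 = -36 - 2 = -38$)
$n{\left(z \right)} + G{\left(11 \right)} K = 1 - -608 = 1 + 608 = 609$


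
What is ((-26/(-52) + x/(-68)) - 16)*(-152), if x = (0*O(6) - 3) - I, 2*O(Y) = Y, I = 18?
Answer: 39254/17 ≈ 2309.1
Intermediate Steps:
O(Y) = Y/2
x = -21 (x = (0*((1/2)*6) - 3) - 1*18 = (0*3 - 3) - 18 = (0 - 3) - 18 = -3 - 18 = -21)
((-26/(-52) + x/(-68)) - 16)*(-152) = ((-26/(-52) - 21/(-68)) - 16)*(-152) = ((-26*(-1/52) - 21*(-1/68)) - 16)*(-152) = ((1/2 + 21/68) - 16)*(-152) = (55/68 - 16)*(-152) = -1033/68*(-152) = 39254/17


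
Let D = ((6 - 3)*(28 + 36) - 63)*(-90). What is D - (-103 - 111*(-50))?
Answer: -17057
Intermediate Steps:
D = -11610 (D = (3*64 - 63)*(-90) = (192 - 63)*(-90) = 129*(-90) = -11610)
D - (-103 - 111*(-50)) = -11610 - (-103 - 111*(-50)) = -11610 - (-103 + 5550) = -11610 - 1*5447 = -11610 - 5447 = -17057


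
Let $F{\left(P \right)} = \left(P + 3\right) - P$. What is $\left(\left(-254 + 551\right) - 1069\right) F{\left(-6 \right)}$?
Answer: $-2316$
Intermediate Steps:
$F{\left(P \right)} = 3$ ($F{\left(P \right)} = \left(3 + P\right) - P = 3$)
$\left(\left(-254 + 551\right) - 1069\right) F{\left(-6 \right)} = \left(\left(-254 + 551\right) - 1069\right) 3 = \left(297 - 1069\right) 3 = \left(-772\right) 3 = -2316$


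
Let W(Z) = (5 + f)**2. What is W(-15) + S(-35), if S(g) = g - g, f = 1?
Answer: 36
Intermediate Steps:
S(g) = 0
W(Z) = 36 (W(Z) = (5 + 1)**2 = 6**2 = 36)
W(-15) + S(-35) = 36 + 0 = 36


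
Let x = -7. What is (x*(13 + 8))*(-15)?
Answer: 2205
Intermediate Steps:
(x*(13 + 8))*(-15) = -7*(13 + 8)*(-15) = -7*21*(-15) = -147*(-15) = 2205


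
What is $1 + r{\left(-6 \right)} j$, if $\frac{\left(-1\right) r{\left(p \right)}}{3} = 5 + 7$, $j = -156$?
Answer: $5617$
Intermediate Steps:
$r{\left(p \right)} = -36$ ($r{\left(p \right)} = - 3 \left(5 + 7\right) = \left(-3\right) 12 = -36$)
$1 + r{\left(-6 \right)} j = 1 - -5616 = 1 + 5616 = 5617$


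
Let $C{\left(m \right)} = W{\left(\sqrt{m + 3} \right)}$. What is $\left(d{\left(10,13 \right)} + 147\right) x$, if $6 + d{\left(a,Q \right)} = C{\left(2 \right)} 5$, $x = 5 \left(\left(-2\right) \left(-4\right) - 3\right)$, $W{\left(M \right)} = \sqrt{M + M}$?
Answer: $3525 + 125 \sqrt{2} \sqrt[4]{5} \approx 3789.3$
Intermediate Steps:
$W{\left(M \right)} = \sqrt{2} \sqrt{M}$ ($W{\left(M \right)} = \sqrt{2 M} = \sqrt{2} \sqrt{M}$)
$C{\left(m \right)} = \sqrt{2} \sqrt[4]{3 + m}$ ($C{\left(m \right)} = \sqrt{2} \sqrt{\sqrt{m + 3}} = \sqrt{2} \sqrt{\sqrt{3 + m}} = \sqrt{2} \sqrt[4]{3 + m}$)
$x = 25$ ($x = 5 \left(8 - 3\right) = 5 \cdot 5 = 25$)
$d{\left(a,Q \right)} = -6 + 5 \sqrt{2} \sqrt[4]{5}$ ($d{\left(a,Q \right)} = -6 + \sqrt{2} \sqrt[4]{3 + 2} \cdot 5 = -6 + \sqrt{2} \sqrt[4]{5} \cdot 5 = -6 + 5 \sqrt{2} \sqrt[4]{5}$)
$\left(d{\left(10,13 \right)} + 147\right) x = \left(\left(-6 + 5 \sqrt{2} \sqrt[4]{5}\right) + 147\right) 25 = \left(141 + 5 \sqrt{2} \sqrt[4]{5}\right) 25 = 3525 + 125 \sqrt{2} \sqrt[4]{5}$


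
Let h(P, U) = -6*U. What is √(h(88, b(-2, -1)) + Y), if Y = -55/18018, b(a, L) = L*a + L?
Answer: I*√1789606/546 ≈ 2.4501*I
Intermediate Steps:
b(a, L) = L + L*a
Y = -5/1638 (Y = -55*1/18018 = -5/1638 ≈ -0.0030525)
√(h(88, b(-2, -1)) + Y) = √(-(-6)*(1 - 2) - 5/1638) = √(-(-6)*(-1) - 5/1638) = √(-6*1 - 5/1638) = √(-6 - 5/1638) = √(-9833/1638) = I*√1789606/546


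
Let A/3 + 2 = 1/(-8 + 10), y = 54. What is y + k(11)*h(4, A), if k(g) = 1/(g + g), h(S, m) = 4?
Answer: 596/11 ≈ 54.182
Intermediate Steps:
A = -9/2 (A = -6 + 3/(-8 + 10) = -6 + 3/2 = -9/2 ≈ -4.5000)
k(g) = 1/(2*g)
y + k(11)*h(4, A) = 54 + ((½)/11)*4 = 54 + ((½)*(1/11))*4 = 54 + (1/22)*4 = 54 + 2/11 = 596/11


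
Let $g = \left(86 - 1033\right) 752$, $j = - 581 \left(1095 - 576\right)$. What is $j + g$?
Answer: $-1013683$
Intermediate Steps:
$j = -301539$ ($j = \left(-581\right) 519 = -301539$)
$g = -712144$ ($g = \left(-947\right) 752 = -712144$)
$j + g = -301539 - 712144 = -1013683$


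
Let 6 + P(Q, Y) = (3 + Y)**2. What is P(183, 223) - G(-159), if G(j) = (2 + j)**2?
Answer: 26421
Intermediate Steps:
P(Q, Y) = -6 + (3 + Y)**2
P(183, 223) - G(-159) = (-6 + (3 + 223)**2) - (2 - 159)**2 = (-6 + 226**2) - 1*(-157)**2 = (-6 + 51076) - 1*24649 = 51070 - 24649 = 26421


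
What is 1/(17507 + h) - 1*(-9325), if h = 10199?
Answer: 258358451/27706 ≈ 9325.0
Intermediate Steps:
1/(17507 + h) - 1*(-9325) = 1/(17507 + 10199) - 1*(-9325) = 1/27706 + 9325 = 258358451/27706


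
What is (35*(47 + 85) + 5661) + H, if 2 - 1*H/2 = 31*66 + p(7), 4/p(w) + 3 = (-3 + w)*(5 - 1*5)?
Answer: 18587/3 ≈ 6195.7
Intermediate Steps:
p(w) = -4/3 (p(w) = 4/(-3 + (-3 + w)*(5 - 1*5)) = 4/(-3 + (-3 + w)*(5 - 5)) = 4/(-3 + (-3 + w)*0) = 4/(-3 + 0) = 4/(-3) = 4*(-⅓) = -4/3)
H = -12256/3 (H = 4 - 2*(31*66 - 4/3) = 4 - 2*(2046 - 4/3) = 4 - 2*6134/3 = 4 - 12268/3 = -12256/3 ≈ -4085.3)
(35*(47 + 85) + 5661) + H = (35*(47 + 85) + 5661) - 12256/3 = (35*132 + 5661) - 12256/3 = (4620 + 5661) - 12256/3 = 10281 - 12256/3 = 18587/3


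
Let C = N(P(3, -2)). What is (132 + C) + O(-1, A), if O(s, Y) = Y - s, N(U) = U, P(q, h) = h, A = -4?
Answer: 127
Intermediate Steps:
C = -2
(132 + C) + O(-1, A) = (132 - 2) + (-4 - 1*(-1)) = 130 + (-4 + 1) = 130 - 3 = 127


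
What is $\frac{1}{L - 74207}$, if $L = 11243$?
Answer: $- \frac{1}{62964} \approx -1.5882 \cdot 10^{-5}$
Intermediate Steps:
$\frac{1}{L - 74207} = \frac{1}{11243 - 74207} = \frac{1}{-62964} = - \frac{1}{62964}$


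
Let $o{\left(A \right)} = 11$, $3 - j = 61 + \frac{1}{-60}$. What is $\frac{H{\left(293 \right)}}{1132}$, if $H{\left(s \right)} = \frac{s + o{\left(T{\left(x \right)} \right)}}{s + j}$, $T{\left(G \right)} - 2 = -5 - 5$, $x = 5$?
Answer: $\frac{4560}{3990583} \approx 0.0011427$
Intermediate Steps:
$T{\left(G \right)} = -8$ ($T{\left(G \right)} = 2 - 10 = -8$)
$j = - \frac{3479}{60}$ ($j = 3 - \left(61 + \frac{1}{-60}\right) = 3 - \left(61 - \frac{1}{60}\right) = 3 - \frac{3659}{60} = - \frac{3479}{60} \approx -57.983$)
$H{\left(s \right)} = \frac{11 + s}{- \frac{3479}{60} + s}$ ($H{\left(s \right)} = \frac{s + 11}{s - \frac{3479}{60}} = \frac{11 + s}{- \frac{3479}{60} + s}$)
$\frac{H{\left(293 \right)}}{1132} = \frac{60 \frac{1}{-3479 + 60 \cdot 293} \left(11 + 293\right)}{1132} = 60 \frac{1}{-3479 + 17580} \cdot 304 \cdot \frac{1}{1132} = 60 \cdot \frac{1}{14101} \cdot 304 \cdot \frac{1}{1132} = \frac{18240}{14101} \cdot \frac{1}{1132} = \frac{4560}{3990583}$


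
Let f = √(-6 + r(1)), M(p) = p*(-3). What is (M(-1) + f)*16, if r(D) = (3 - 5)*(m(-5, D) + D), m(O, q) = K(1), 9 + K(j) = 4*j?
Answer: 48 + 16*√2 ≈ 70.627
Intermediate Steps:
M(p) = -3*p
K(j) = -9 + 4*j
m(O, q) = -5 (m(O, q) = -9 + 4*1 = -9 + 4 = -5)
r(D) = 10 - 2*D (r(D) = (3 - 5)*(-5 + D) = -2*(-5 + D) = 10 - 2*D)
f = √2 (f = √(-6 + (10 - 2*1)) = √(-6 + (10 - 2)) = √(-6 + 8) = √2 ≈ 1.4142)
(M(-1) + f)*16 = (-3*(-1) + √2)*16 = (3 + √2)*16 = 48 + 16*√2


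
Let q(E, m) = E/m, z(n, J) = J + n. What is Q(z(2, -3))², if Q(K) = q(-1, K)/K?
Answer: 1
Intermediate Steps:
Q(K) = -1/K² (Q(K) = (-1/K)/K = -1/K²)
Q(z(2, -3))² = (-1/(-3 + 2)²)² = (-1/(-1)²)² = (-1*1)² = (-1)² = 1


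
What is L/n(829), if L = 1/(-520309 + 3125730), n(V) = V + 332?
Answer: 1/3024893781 ≈ 3.3059e-10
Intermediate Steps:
n(V) = 332 + V
L = 1/2605421 ≈ 3.8381e-7
L/n(829) = 1/(2605421*(332 + 829)) = (1/2605421)/1161 = (1/2605421)*(1/1161) = 1/3024893781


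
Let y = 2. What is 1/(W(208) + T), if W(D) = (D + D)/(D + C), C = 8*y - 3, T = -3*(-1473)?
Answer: 17/75155 ≈ 0.00022620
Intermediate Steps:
T = 4419
C = 13 (C = 8*2 - 3 = 16 - 3 = 13)
W(D) = 2*D/(13 + D) (W(D) = (D + D)/(D + 13) = (2*D)/(13 + D) = 2*D/(13 + D))
1/(W(208) + T) = 1/(2*208/(13 + 208) + 4419) = 1/(2*208/221 + 4419) = 1/(2*208*(1/221) + 4419) = 1/(32/17 + 4419) = 1/(75155/17) = 17/75155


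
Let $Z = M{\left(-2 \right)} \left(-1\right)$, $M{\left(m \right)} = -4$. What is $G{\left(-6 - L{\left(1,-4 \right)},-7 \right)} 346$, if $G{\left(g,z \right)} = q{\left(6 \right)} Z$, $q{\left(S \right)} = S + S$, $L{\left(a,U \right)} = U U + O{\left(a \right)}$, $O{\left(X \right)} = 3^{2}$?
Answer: $16608$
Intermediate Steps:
$O{\left(X \right)} = 9$
$L{\left(a,U \right)} = 9 + U^{2}$ ($L{\left(a,U \right)} = U U + 9 = U^{2} + 9 = 9 + U^{2}$)
$Z = 4$ ($Z = \left(-4\right) \left(-1\right) = 4$)
$q{\left(S \right)} = 2 S$
$G{\left(g,z \right)} = 48$ ($G{\left(g,z \right)} = 2 \cdot 6 \cdot 4 = 12 \cdot 4 = 48$)
$G{\left(-6 - L{\left(1,-4 \right)},-7 \right)} 346 = 48 \cdot 346 = 16608$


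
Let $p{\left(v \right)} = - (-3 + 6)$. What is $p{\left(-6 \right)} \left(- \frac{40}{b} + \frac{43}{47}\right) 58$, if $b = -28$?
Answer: $- \frac{134154}{329} \approx -407.76$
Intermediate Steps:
$p{\left(v \right)} = -3$ ($p{\left(v \right)} = \left(-1\right) 3 = -3$)
$p{\left(-6 \right)} \left(- \frac{40}{b} + \frac{43}{47}\right) 58 = - 3 \left(- \frac{40}{-28} + \frac{43}{47}\right) 58 = - 3 \left(\left(-40\right) \left(- \frac{1}{28}\right) + 43 \cdot \frac{1}{47}\right) 58 = - 3 \left(\frac{10}{7} + \frac{43}{47}\right) 58 = \left(-3\right) \frac{771}{329} \cdot 58 = \left(- \frac{2313}{329}\right) 58 = - \frac{134154}{329}$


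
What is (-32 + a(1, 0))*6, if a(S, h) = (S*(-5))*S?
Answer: -222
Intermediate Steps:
a(S, h) = -5*S² (a(S, h) = (-5*S)*S = -5*S²)
(-32 + a(1, 0))*6 = (-32 - 5*1²)*6 = (-32 - 5*1)*6 = (-32 - 5)*6 = -37*6 = -222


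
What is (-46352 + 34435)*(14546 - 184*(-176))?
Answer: -559264810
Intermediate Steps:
(-46352 + 34435)*(14546 - 184*(-176)) = -11917*(14546 + 32384) = -11917*46930 = -559264810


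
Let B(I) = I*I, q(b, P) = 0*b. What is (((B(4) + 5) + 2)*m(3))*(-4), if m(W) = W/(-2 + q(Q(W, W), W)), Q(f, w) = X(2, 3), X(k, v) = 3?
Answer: 138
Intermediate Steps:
Q(f, w) = 3
q(b, P) = 0
B(I) = I**2
m(W) = -W/2 (m(W) = W/(-2 + 0) = W/(-2) = W*(-1/2) = -W/2)
(((B(4) + 5) + 2)*m(3))*(-4) = (((4**2 + 5) + 2)*(-1/2*3))*(-4) = (((16 + 5) + 2)*(-3/2))*(-4) = ((21 + 2)*(-3/2))*(-4) = (23*(-3/2))*(-4) = -69/2*(-4) = 138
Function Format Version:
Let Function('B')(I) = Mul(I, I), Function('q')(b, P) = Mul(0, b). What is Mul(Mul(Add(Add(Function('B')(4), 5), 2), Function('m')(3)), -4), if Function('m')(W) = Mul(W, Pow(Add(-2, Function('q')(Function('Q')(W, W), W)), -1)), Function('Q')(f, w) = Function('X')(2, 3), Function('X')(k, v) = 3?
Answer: 138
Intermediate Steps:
Function('Q')(f, w) = 3
Function('q')(b, P) = 0
Function('B')(I) = Pow(I, 2)
Function('m')(W) = Mul(Rational(-1, 2), W) (Function('m')(W) = Mul(W, Pow(Add(-2, 0), -1)) = Mul(W, Pow(-2, -1)) = Mul(W, Rational(-1, 2)) = Mul(Rational(-1, 2), W))
Mul(Mul(Add(Add(Function('B')(4), 5), 2), Function('m')(3)), -4) = Mul(Mul(Add(Add(Pow(4, 2), 5), 2), Mul(Rational(-1, 2), 3)), -4) = Mul(Mul(Add(Add(16, 5), 2), Rational(-3, 2)), -4) = Mul(Mul(Add(21, 2), Rational(-3, 2)), -4) = Mul(Mul(23, Rational(-3, 2)), -4) = Mul(Rational(-69, 2), -4) = 138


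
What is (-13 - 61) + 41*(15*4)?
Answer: 2386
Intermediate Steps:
(-13 - 61) + 41*(15*4) = -74 + 41*60 = -74 + 2460 = 2386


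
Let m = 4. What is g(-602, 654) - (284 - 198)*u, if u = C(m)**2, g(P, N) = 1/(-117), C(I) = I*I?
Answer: -2575873/117 ≈ -22016.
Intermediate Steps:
C(I) = I**2
g(P, N) = -1/117
u = 256 (u = (4**2)**2 = 16**2 = 256)
g(-602, 654) - (284 - 198)*u = -1/117 - (284 - 198)*256 = -1/117 - 86*256 = -1/117 - 1*22016 = -1/117 - 22016 = -2575873/117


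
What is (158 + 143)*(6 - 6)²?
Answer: 0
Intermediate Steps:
(158 + 143)*(6 - 6)² = 301*0² = 301*0 = 0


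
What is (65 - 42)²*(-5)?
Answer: -2645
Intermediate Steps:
(65 - 42)²*(-5) = 23²*(-5) = 529*(-5) = -2645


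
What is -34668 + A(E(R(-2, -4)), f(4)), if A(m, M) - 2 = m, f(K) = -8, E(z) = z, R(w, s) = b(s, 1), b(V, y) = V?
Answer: -34670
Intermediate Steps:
R(w, s) = s
A(m, M) = 2 + m
-34668 + A(E(R(-2, -4)), f(4)) = -34668 + (2 - 4) = -34668 - 2 = -34670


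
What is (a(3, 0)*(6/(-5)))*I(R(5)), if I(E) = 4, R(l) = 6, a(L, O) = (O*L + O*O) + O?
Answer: 0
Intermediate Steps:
a(L, O) = O + O² + L*O (a(L, O) = (L*O + O²) + O = (O² + L*O) + O = O + O² + L*O)
(a(3, 0)*(6/(-5)))*I(R(5)) = ((0*(1 + 3 + 0))*(6/(-5)))*4 = ((0*4)*(6*(-⅕)))*4 = (0*(-6/5))*4 = 0*4 = 0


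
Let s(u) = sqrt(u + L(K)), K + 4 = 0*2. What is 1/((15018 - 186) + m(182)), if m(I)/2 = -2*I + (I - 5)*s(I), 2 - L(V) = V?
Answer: 1763/21920426 - 177*sqrt(47)/43840852 ≈ 5.2749e-5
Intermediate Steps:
K = -4 (K = -4 + 0*2 = -4 + 0 = -4)
L(V) = 2 - V
s(u) = sqrt(6 + u) (s(u) = sqrt(u + (2 - 1*(-4))) = sqrt(u + (2 + 4)) = sqrt(u + 6) = sqrt(6 + u))
m(I) = -4*I + 2*sqrt(6 + I)*(-5 + I) (m(I) = 2*(-2*I + (I - 5)*sqrt(6 + I)) = 2*(-2*I + (-5 + I)*sqrt(6 + I)) = 2*(-2*I + sqrt(6 + I)*(-5 + I)) = -4*I + 2*sqrt(6 + I)*(-5 + I))
1/((15018 - 186) + m(182)) = 1/((15018 - 186) + (-10*sqrt(6 + 182) - 4*182 + 2*182*sqrt(6 + 182))) = 1/(14832 + (-20*sqrt(47) - 728 + 2*182*sqrt(188))) = 1/(14832 + (-20*sqrt(47) - 728 + 2*182*(2*sqrt(47)))) = 1/(14832 + (-20*sqrt(47) - 728 + 728*sqrt(47))) = 1/(14832 + (-728 + 708*sqrt(47))) = 1/(14104 + 708*sqrt(47))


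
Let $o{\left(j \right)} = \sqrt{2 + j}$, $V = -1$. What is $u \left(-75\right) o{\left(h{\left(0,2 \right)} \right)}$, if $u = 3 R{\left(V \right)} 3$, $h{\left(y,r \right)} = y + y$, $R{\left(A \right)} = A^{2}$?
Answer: $- 675 \sqrt{2} \approx -954.59$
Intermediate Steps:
$h{\left(y,r \right)} = 2 y$
$u = 9$ ($u = 3 \left(-1\right)^{2} \cdot 3 = 3 \cdot 1 \cdot 3 = 3 \cdot 3 = 9$)
$u \left(-75\right) o{\left(h{\left(0,2 \right)} \right)} = 9 \left(-75\right) \sqrt{2 + 2 \cdot 0} = - 675 \sqrt{2 + 0} = - 675 \sqrt{2}$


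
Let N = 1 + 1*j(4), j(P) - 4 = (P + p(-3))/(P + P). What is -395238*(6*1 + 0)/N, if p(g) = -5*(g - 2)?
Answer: -6323808/23 ≈ -2.7495e+5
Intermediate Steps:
p(g) = 10 - 5*g (p(g) = -5*(-2 + g) = 10 - 5*g)
j(P) = 4 + (25 + P)/(2*P) (j(P) = 4 + (P + (10 - 5*(-3)))/(P + P) = 4 + (P + (10 + 15))/((2*P)) = 4 + (P + 25)*(1/(2*P)) = 4 + (25 + P)*(1/(2*P)) = 4 + (25 + P)/(2*P))
N = 69/8 (N = 1 + 1*((1/2)*(25 + 9*4)/4) = 1 + 1*((1/2)*(1/4)*(25 + 36)) = 1 + 1*((1/2)*(1/4)*61) = 1 + 1*(61/8) = 1 + 61/8 = 69/8 ≈ 8.6250)
-395238*(6*1 + 0)/N = -395238*(6*1 + 0)/69/8 = -395238*(6 + 0)*8/69 = -2371428*8/69 = -395238*16/23 = -6323808/23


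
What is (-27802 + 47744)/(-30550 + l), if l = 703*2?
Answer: -9971/14572 ≈ -0.68426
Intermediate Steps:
l = 1406
(-27802 + 47744)/(-30550 + l) = (-27802 + 47744)/(-30550 + 1406) = 19942/(-29144) = 19942*(-1/29144) = -9971/14572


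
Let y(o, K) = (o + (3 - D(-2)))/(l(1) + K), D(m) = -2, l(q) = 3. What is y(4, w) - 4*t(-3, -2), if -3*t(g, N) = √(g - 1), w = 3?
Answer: 3/2 + 8*I/3 ≈ 1.5 + 2.6667*I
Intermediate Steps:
t(g, N) = -√(-1 + g)/3 (t(g, N) = -√(g - 1)/3 = -√(-1 + g)/3)
y(o, K) = (5 + o)/(3 + K) (y(o, K) = (o + (3 - 1*(-2)))/(3 + K) = (o + (3 + 2))/(3 + K) = (o + 5)/(3 + K) = (5 + o)/(3 + K))
y(4, w) - 4*t(-3, -2) = (5 + 4)/(3 + 3) - (-4)*√(-1 - 3)/3 = 9/6 - (-4)*√(-4)/3 = (⅙)*9 - (-4)*2*I/3 = 3/2 - (-8)*I/3 = 3/2 + 8*I/3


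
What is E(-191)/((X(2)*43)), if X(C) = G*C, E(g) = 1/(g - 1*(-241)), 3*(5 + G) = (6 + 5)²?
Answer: 3/455800 ≈ 6.5818e-6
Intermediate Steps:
G = 106/3 (G = -5 + (6 + 5)²/3 = -5 + (⅓)*11² = -5 + (⅓)*121 = -5 + 121/3 = 106/3 ≈ 35.333)
E(g) = 1/(241 + g) (E(g) = 1/(g + 241) = 1/(241 + g))
X(C) = 106*C/3
E(-191)/((X(2)*43)) = 1/((241 - 191)*((((106/3)*2)*43))) = 1/(50*(((212/3)*43))) = 1/(50*(9116/3)) = (1/50)*(3/9116) = 3/455800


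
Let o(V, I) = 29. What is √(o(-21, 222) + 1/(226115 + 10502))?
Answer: √1623640772598/236617 ≈ 5.3852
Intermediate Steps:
√(o(-21, 222) + 1/(226115 + 10502)) = √(29 + 1/(226115 + 10502)) = √(29 + 1/236617) = √(6861894/236617) = √1623640772598/236617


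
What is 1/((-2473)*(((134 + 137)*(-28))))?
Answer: 1/18765124 ≈ 5.3290e-8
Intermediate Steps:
1/((-2473)*(((134 + 137)*(-28)))) = -1/(2473*(271*(-28))) = -1/2473/(-7588) = -1/2473*(-1/7588) = 1/18765124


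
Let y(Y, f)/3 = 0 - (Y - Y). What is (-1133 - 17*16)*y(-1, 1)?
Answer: 0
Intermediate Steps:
y(Y, f) = 0 (y(Y, f) = 3*(0 - (Y - Y)) = 3*(0 - 1*0) = 3*(0 + 0) = 3*0 = 0)
(-1133 - 17*16)*y(-1, 1) = (-1133 - 17*16)*0 = (-1133 - 1*272)*0 = (-1133 - 272)*0 = -1405*0 = 0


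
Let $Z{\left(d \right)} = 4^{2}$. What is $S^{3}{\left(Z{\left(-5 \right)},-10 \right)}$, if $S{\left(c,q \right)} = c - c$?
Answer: $0$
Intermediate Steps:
$Z{\left(d \right)} = 16$
$S{\left(c,q \right)} = 0$
$S^{3}{\left(Z{\left(-5 \right)},-10 \right)} = 0^{3} = 0$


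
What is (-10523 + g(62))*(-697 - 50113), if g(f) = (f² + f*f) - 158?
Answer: 152074330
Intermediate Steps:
g(f) = -158 + 2*f² (g(f) = (f² + f²) - 158 = 2*f² - 158 = -158 + 2*f²)
(-10523 + g(62))*(-697 - 50113) = (-10523 + (-158 + 2*62²))*(-697 - 50113) = (-10523 + (-158 + 2*3844))*(-50810) = (-10523 + (-158 + 7688))*(-50810) = (-10523 + 7530)*(-50810) = -2993*(-50810) = 152074330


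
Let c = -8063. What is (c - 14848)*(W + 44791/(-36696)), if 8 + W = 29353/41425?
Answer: 98818074745019/506710600 ≈ 1.9502e+5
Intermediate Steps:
W = -302047/41425 (W = -8 + 29353/41425 = -302047/41425 ≈ -7.2914)
(c - 14848)*(W + 44791/(-36696)) = (-8063 - 14848)*(-302047/41425 + 44791/(-36696)) = -22911*(-302047/41425 + 44791*(-1/36696)) = -22911*(-302047/41425 - 44791/36696) = -22911*(-12939383887/1520131800) = 98818074745019/506710600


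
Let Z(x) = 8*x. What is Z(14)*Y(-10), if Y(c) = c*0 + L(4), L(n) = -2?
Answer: -224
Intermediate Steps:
Y(c) = -2 (Y(c) = c*0 - 2 = 0 - 2 = -2)
Z(14)*Y(-10) = (8*14)*(-2) = 112*(-2) = -224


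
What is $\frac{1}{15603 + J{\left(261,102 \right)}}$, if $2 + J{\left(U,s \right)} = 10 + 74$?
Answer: $\frac{1}{15685} \approx 6.3755 \cdot 10^{-5}$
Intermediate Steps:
$J{\left(U,s \right)} = 82$ ($J{\left(U,s \right)} = -2 + \left(10 + 74\right) = -2 + 84 = 82$)
$\frac{1}{15603 + J{\left(261,102 \right)}} = \frac{1}{15603 + 82} = \frac{1}{15685}$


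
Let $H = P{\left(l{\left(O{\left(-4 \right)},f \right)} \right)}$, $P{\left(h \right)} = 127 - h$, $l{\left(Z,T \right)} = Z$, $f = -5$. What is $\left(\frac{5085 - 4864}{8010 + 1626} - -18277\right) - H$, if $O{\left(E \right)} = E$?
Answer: $\frac{174855077}{9636} \approx 18146.0$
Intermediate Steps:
$H = 131$ ($H = 127 - -4 = 127 + 4 = 131$)
$\left(\frac{5085 - 4864}{8010 + 1626} - -18277\right) - H = \left(\frac{5085 - 4864}{8010 + 1626} - -18277\right) - 131 = \left(\frac{221}{9636} + 18277\right) - 131 = \frac{176117393}{9636} - 131 = \frac{174855077}{9636}$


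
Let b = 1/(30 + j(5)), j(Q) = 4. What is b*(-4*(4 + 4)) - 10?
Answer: -186/17 ≈ -10.941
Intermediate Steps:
b = 1/34 (b = 1/(30 + 4) = 1/34 ≈ 0.029412)
b*(-4*(4 + 4)) - 10 = (-4*(4 + 4))/34 - 10 = (-4*8)/34 - 10 = (1/34)*(-32) - 10 = -16/17 - 10 = -186/17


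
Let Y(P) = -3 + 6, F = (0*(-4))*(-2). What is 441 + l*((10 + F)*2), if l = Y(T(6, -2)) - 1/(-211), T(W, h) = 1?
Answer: 105731/211 ≈ 501.09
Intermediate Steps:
F = 0 (F = 0*(-2) = 0)
Y(P) = 3
l = 634/211 (l = 3 - 1/(-211) = 3 - 1*(-1/211) = 3 + 1/211 = 634/211 ≈ 3.0047)
441 + l*((10 + F)*2) = 441 + 634*((10 + 0)*2)/211 = 441 + 634*(10*2)/211 = 441 + (634/211)*20 = 441 + 12680/211 = 105731/211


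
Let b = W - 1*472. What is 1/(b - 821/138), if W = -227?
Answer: -138/97283 ≈ -0.0014185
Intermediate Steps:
b = -699 (b = -227 - 1*472 = -227 - 472 = -699)
1/(b - 821/138) = 1/(-699 - 821/138) = 1/(-97283/138) = -138/97283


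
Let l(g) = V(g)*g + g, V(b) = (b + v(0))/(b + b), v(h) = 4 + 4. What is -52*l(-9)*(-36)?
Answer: -17784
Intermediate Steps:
v(h) = 8
V(b) = (8 + b)/(2*b) (V(b) = (b + 8)/(b + b) = (8 + b)/((2*b)) = (8 + b)*(1/(2*b)) = (8 + b)/(2*b))
l(g) = 4 + 3*g/2 (l(g) = ((8 + g)/(2*g))*g + g = (4 + g/2) + g = 4 + 3*g/2)
-52*l(-9)*(-36) = -52*(4 + (3/2)*(-9))*(-36) = -52*(4 - 27/2)*(-36) = -52*(-19/2)*(-36) = 494*(-36) = -17784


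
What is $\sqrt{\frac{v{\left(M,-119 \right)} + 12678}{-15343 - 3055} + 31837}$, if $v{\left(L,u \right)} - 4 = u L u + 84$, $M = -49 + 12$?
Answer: $\frac{\sqrt{10785796536166}}{18398} \approx 178.51$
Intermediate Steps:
$M = -37$
$v{\left(L,u \right)} = 88 + L u^{2}$ ($v{\left(L,u \right)} = 4 + \left(u L u + 84\right) = 4 + \left(L u u + 84\right) = 4 + \left(L u^{2} + 84\right) = 4 + \left(84 + L u^{2}\right) = 88 + L u^{2}$)
$\sqrt{\frac{v{\left(M,-119 \right)} + 12678}{-15343 - 3055} + 31837} = \sqrt{\frac{\left(88 - 37 \left(-119\right)^{2}\right) + 12678}{-15343 - 3055} + 31837} = \sqrt{\frac{\left(88 - 523957\right) + 12678}{-18398} + 31837} = \sqrt{\left(\left(88 - 523957\right) + 12678\right) \left(- \frac{1}{18398}\right) + 31837} = \sqrt{\left(-523869 + 12678\right) \left(- \frac{1}{18398}\right) + 31837} = \sqrt{\left(-511191\right) \left(- \frac{1}{18398}\right) + 31837} = \sqrt{\frac{511191}{18398} + 31837} = \sqrt{\frac{586248317}{18398}} = \frac{\sqrt{10785796536166}}{18398}$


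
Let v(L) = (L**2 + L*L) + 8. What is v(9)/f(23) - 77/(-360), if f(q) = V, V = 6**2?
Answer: 1777/360 ≈ 4.9361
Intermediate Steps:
V = 36
f(q) = 36
v(L) = 8 + 2*L**2 (v(L) = (L**2 + L**2) + 8 = 2*L**2 + 8 = 8 + 2*L**2)
v(9)/f(23) - 77/(-360) = (8 + 2*9**2)/36 - 77/(-360) = (8 + 2*81)*(1/36) - 77*(-1/360) = (8 + 162)*(1/36) + 77/360 = 170*(1/36) + 77/360 = 85/18 + 77/360 = 1777/360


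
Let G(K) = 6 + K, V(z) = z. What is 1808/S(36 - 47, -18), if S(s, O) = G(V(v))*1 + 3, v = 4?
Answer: 1808/13 ≈ 139.08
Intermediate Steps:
S(s, O) = 13 (S(s, O) = (6 + 4)*1 + 3 = 10*1 + 3 = 10 + 3 = 13)
1808/S(36 - 47, -18) = 1808/13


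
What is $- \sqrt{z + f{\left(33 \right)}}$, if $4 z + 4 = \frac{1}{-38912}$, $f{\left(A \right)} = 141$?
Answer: $- \frac{3 \sqrt{92005258}}{2432} \approx -11.832$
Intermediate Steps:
$z = - \frac{155649}{155648}$ ($z = -1 + \frac{1}{4 \left(-38912\right)} = -1 + \frac{1}{4} \left(- \frac{1}{38912}\right) = -1 - \frac{1}{155648} = - \frac{155649}{155648} \approx -1.0$)
$- \sqrt{z + f{\left(33 \right)}} = - \sqrt{- \frac{155649}{155648} + 141} = - \sqrt{\frac{21790719}{155648}} = - \frac{3 \sqrt{92005258}}{2432}$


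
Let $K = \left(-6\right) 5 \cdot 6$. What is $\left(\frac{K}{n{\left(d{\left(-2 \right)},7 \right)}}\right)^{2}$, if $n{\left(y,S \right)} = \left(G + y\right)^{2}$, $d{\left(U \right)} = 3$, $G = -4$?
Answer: $32400$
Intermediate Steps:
$n{\left(y,S \right)} = \left(-4 + y\right)^{2}$
$K = -180$ ($K = \left(-30\right) 6 = -180$)
$\left(\frac{K}{n{\left(d{\left(-2 \right)},7 \right)}}\right)^{2} = \left(- \frac{180}{\left(-4 + 3\right)^{2}}\right)^{2} = \left(- \frac{180}{\left(-1\right)^{2}}\right)^{2} = \left(- \frac{180}{1}\right)^{2} = \left(\left(-180\right) 1\right)^{2} = \left(-180\right)^{2} = 32400$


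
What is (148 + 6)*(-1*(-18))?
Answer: 2772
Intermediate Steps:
(148 + 6)*(-1*(-18)) = 154*18 = 2772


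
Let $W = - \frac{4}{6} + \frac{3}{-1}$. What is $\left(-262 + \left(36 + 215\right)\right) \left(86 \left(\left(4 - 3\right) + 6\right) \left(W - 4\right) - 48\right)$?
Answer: $\frac{153890}{3} \approx 51297.0$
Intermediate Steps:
$W = - \frac{11}{3}$ ($W = \left(-4\right) \frac{1}{6} + 3 \left(-1\right) = - \frac{2}{3} - 3 = - \frac{11}{3} \approx -3.6667$)
$\left(-262 + \left(36 + 215\right)\right) \left(86 \left(\left(4 - 3\right) + 6\right) \left(W - 4\right) - 48\right) = \left(-262 + \left(36 + 215\right)\right) \left(86 \left(\left(4 - 3\right) + 6\right) \left(- \frac{11}{3} - 4\right) - 48\right) = \left(-262 + 251\right) \left(86 \left(1 + 6\right) \left(- \frac{23}{3}\right) - 48\right) = - 11 \left(86 \cdot 7 \left(- \frac{23}{3}\right) - 48\right) = - 11 \left(86 \left(- \frac{161}{3}\right) - 48\right) = - 11 \left(- \frac{13846}{3} - 48\right) = \left(-11\right) \left(- \frac{13990}{3}\right) = \frac{153890}{3}$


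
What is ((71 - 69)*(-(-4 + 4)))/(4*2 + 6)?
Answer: 0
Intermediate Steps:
((71 - 69)*(-(-4 + 4)))/(4*2 + 6) = (2*(-1*0))/(8 + 6) = (2*0)/14 = 0*(1/14) = 0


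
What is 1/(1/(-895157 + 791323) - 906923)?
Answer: -103834/94169442783 ≈ -1.1026e-6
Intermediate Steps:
1/(1/(-895157 + 791323) - 906923) = 1/(1/(-103834) - 906923) = 1/(-1/103834 - 906923) = 1/(-94169442783/103834) = -103834/94169442783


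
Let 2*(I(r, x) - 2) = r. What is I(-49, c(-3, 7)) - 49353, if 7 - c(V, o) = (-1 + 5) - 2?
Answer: -98751/2 ≈ -49376.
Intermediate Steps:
c(V, o) = 5 (c(V, o) = 7 - ((-1 + 5) - 2) = 7 - (4 - 2) = 7 - 1*2 = 7 - 2 = 5)
I(r, x) = 2 + r/2
I(-49, c(-3, 7)) - 49353 = (2 + (1/2)*(-49)) - 49353 = (2 - 49/2) - 49353 = -45/2 - 49353 = -98751/2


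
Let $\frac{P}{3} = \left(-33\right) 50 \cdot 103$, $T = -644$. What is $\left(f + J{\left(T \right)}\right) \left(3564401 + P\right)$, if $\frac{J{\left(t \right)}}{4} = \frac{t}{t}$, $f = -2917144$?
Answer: $-8910552904140$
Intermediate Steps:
$P = -509850$ ($P = 3 \left(-33\right) 50 \cdot 103 = 3 \left(\left(-1650\right) 103\right) = 3 \left(-169950\right) = -509850$)
$J{\left(t \right)} = 4$ ($J{\left(t \right)} = 4 \frac{t}{t} = 4 \cdot 1 = 4$)
$\left(f + J{\left(T \right)}\right) \left(3564401 + P\right) = \left(-2917144 + 4\right) \left(3564401 - 509850\right) = \left(-2917140\right) 3054551 = -8910552904140$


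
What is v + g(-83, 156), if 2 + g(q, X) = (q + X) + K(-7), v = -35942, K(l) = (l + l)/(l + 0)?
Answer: -35869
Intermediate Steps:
K(l) = 2 (K(l) = (2*l)/l = 2)
g(q, X) = X + q (g(q, X) = -2 + ((q + X) + 2) = -2 + ((X + q) + 2) = -2 + (2 + X + q) = X + q)
v + g(-83, 156) = -35942 + (156 - 83) = -35942 + 73 = -35869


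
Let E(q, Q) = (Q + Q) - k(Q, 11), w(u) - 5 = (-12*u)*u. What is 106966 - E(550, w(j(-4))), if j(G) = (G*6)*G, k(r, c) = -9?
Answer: 328131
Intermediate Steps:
j(G) = 6*G² (j(G) = (6*G)*G = 6*G²)
w(u) = 5 - 12*u² (w(u) = 5 + (-12*u)*u = 5 - 12*u²)
E(q, Q) = 9 + 2*Q (E(q, Q) = (Q + Q) - 1*(-9) = 2*Q + 9 = 9 + 2*Q)
106966 - E(550, w(j(-4))) = 106966 - (9 + 2*(5 - 12*(6*(-4)²)²)) = 106966 - (9 + 2*(5 - 12*(6*16)²)) = 106966 - (9 + 2*(5 - 12*96²)) = 106966 - (9 + 2*(5 - 12*9216)) = 106966 - (9 + 2*(5 - 110592)) = 106966 - (9 + 2*(-110587)) = 106966 - (9 - 221174) = 106966 - 1*(-221165) = 106966 + 221165 = 328131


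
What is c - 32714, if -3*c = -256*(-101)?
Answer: -123998/3 ≈ -41333.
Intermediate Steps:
c = -25856/3 (c = -(-256)*(-101)/3 = -⅓*25856 = -25856/3 ≈ -8618.7)
c - 32714 = -25856/3 - 32714 = -123998/3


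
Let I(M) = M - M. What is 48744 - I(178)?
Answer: 48744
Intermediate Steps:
I(M) = 0
48744 - I(178) = 48744 - 1*0 = 48744 + 0 = 48744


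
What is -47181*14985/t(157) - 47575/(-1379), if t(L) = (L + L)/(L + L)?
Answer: -974962998440/1379 ≈ -7.0701e+8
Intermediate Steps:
t(L) = 1 (t(L) = (2*L)/((2*L)) = (2*L)*(1/(2*L)) = 1)
-47181*14985/t(157) - 47575/(-1379) = -47181/(1/14985) - 47575/(-1379) = -47181/(1*(1/14985)) - 47575*(-1/1379) = -47181/1/14985 + 47575/1379 = -47181*14985 + 47575/1379 = -707007285 + 47575/1379 = -974962998440/1379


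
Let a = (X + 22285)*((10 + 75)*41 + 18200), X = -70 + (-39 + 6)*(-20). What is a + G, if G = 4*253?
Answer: 496045387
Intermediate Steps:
G = 1012
X = 590 (X = -70 - 33*(-20) = -70 + 660 = 590)
a = 496044375 (a = (590 + 22285)*((10 + 75)*41 + 18200) = 22875*(85*41 + 18200) = 22875*(3485 + 18200) = 22875*21685 = 496044375)
a + G = 496044375 + 1012 = 496045387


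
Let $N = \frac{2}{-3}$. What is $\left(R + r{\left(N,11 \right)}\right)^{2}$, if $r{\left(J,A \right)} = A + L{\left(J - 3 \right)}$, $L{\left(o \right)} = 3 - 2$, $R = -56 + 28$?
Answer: $256$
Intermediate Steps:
$N = - \frac{2}{3}$ ($N = 2 \left(- \frac{1}{3}\right) = - \frac{2}{3} \approx -0.66667$)
$R = -28$
$L{\left(o \right)} = 1$
$r{\left(J,A \right)} = 1 + A$ ($r{\left(J,A \right)} = A + 1 = 1 + A$)
$\left(R + r{\left(N,11 \right)}\right)^{2} = \left(-28 + \left(1 + 11\right)\right)^{2} = \left(-28 + 12\right)^{2} = \left(-16\right)^{2} = 256$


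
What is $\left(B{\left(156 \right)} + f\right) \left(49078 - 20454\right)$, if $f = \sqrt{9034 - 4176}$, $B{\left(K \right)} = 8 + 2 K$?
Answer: $9159680 + 28624 \sqrt{4858} \approx 1.1155 \cdot 10^{7}$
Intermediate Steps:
$f = \sqrt{4858} \approx 69.699$
$\left(B{\left(156 \right)} + f\right) \left(49078 - 20454\right) = \left(\left(8 + 2 \cdot 156\right) + \sqrt{4858}\right) \left(49078 - 20454\right) = \left(\left(8 + 312\right) + \sqrt{4858}\right) 28624 = \left(320 + \sqrt{4858}\right) 28624 = 9159680 + 28624 \sqrt{4858}$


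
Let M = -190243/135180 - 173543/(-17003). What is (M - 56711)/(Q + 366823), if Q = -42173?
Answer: -130328054397929/746196837561000 ≈ -0.17466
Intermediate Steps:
M = 20224841011/2298465540 (M = -190243*1/135180 - 173543*(-1/17003) = -190243/135180 + 173543/17003 = 20224841011/2298465540 ≈ 8.7993)
(M - 56711)/(Q + 366823) = (20224841011/2298465540 - 56711)/(-42173 + 366823) = -130328054397929/2298465540/324650 = -130328054397929/2298465540*1/324650 = -130328054397929/746196837561000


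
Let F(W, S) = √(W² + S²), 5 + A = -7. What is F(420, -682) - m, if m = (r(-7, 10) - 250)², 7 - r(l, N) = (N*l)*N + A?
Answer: -219961 + 26*√949 ≈ -2.1916e+5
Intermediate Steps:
A = -12 (A = -5 - 7 = -12)
r(l, N) = 19 - l*N² (r(l, N) = 7 - ((N*l)*N - 12) = 7 - (l*N² - 12) = 7 - (-12 + l*N²) = 7 + (12 - l*N²) = 19 - l*N²)
F(W, S) = √(S² + W²)
m = 219961 (m = ((19 - 1*(-7)*10²) - 250)² = ((19 - 1*(-7)*100) - 250)² = ((19 + 700) - 250)² = (719 - 250)² = 469² = 219961)
F(420, -682) - m = √((-682)² + 420²) - 1*219961 = √(465124 + 176400) - 219961 = √641524 - 219961 = 26*√949 - 219961 = -219961 + 26*√949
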